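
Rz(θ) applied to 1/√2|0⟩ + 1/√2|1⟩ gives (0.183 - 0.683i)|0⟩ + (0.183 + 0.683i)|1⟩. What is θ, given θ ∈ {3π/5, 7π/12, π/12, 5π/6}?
5π/6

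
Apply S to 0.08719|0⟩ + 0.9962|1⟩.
0.08719|0⟩ + 0.9962i|1⟩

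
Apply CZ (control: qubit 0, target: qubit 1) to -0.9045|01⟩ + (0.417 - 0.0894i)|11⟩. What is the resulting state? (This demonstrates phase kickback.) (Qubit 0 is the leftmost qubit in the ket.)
-0.9045|01⟩ + (-0.417 + 0.0894i)|11⟩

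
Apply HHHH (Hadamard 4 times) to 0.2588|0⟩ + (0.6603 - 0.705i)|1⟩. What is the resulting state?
0.2588|0⟩ + (0.6603 - 0.705i)|1⟩

H² = I, so an even number of Hadamards cancels: H^4 = I and the state is unchanged.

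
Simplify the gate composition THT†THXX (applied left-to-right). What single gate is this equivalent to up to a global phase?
T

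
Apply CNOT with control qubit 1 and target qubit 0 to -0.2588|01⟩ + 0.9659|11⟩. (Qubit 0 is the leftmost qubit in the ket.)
0.9659|01⟩ - 0.2588|11⟩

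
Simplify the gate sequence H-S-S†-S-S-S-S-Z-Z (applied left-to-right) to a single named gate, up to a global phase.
H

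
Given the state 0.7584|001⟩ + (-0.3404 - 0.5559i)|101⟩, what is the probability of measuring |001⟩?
0.5752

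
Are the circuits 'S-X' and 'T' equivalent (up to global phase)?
No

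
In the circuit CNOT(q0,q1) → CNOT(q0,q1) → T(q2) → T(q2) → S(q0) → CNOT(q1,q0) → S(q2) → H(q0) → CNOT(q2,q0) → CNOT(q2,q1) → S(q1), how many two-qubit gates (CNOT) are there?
5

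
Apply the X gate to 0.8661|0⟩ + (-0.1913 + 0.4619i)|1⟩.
(-0.1913 + 0.4619i)|0⟩ + 0.8661|1⟩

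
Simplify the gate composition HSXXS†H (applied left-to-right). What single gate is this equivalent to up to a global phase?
I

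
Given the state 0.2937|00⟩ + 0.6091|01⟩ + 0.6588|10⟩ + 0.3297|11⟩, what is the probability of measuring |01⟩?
0.371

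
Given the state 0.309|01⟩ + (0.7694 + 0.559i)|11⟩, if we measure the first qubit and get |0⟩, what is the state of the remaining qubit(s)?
|1⟩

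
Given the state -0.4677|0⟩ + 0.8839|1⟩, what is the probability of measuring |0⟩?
0.2187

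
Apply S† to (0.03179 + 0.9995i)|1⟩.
(0.9995 - 0.03179i)|1⟩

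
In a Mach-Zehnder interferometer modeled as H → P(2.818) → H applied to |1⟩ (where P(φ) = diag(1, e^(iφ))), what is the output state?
(0.974 - 0.159i)|0⟩ + (0.02595 + 0.159i)|1⟩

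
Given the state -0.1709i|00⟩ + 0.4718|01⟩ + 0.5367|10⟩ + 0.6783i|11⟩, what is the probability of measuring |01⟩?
0.2226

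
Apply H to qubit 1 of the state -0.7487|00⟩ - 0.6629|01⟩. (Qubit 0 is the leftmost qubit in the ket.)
-0.9982|00⟩ - 0.06067|01⟩

H on qubit 1 mixes each pair of kets that differ only in qubit 1: amplitudes (a, b) of (|…0…⟩, |…1…⟩) become ((a + b)/√2, (a − b)/√2). Kets absent from the input have amplitude 0.
(|00⟩, |01⟩): (a, b) = (-0.7487, -0.6629) → (-0.9982, -0.06067)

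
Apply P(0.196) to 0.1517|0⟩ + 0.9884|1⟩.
0.1517|0⟩ + (0.9695 + 0.1925i)|1⟩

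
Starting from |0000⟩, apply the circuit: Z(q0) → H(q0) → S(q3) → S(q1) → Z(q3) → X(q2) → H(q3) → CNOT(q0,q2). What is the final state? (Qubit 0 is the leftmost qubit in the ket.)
1/2|0010⟩ + 1/2|0011⟩ + 1/2|1000⟩ + 1/2|1001⟩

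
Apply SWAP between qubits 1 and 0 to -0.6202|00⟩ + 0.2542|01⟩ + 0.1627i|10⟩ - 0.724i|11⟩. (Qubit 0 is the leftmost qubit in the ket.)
-0.6202|00⟩ + 0.1627i|01⟩ + 0.2542|10⟩ - 0.724i|11⟩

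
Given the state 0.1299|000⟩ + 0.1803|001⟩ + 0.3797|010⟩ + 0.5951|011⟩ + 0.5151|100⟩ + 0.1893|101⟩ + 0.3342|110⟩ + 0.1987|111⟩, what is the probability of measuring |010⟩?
0.1442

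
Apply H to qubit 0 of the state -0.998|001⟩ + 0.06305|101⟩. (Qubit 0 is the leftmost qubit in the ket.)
-0.6611|001⟩ - 0.7503|101⟩

H on qubit 0 mixes each pair of kets that differ only in qubit 0: amplitudes (a, b) of (|…0…⟩, |…1…⟩) become ((a + b)/√2, (a − b)/√2). Kets absent from the input have amplitude 0.
(|001⟩, |101⟩): (a, b) = (-0.998, 0.06305) → (-0.6611, -0.7503)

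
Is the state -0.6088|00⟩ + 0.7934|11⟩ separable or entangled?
Entangled

Writing the state as a|00⟩ + b|01⟩ + c|10⟩ + d|11⟩, it is a product state iff ad − bc = 0.
Here (a, b, c, d) = (-0.6088, 0, 0, 0.7934): ad − bc = (-0.6088)(0.7934) − (0)(0) = -0.483 ≠ 0, so the state is entangled.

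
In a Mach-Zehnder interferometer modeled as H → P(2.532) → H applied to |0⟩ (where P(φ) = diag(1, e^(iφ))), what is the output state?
(0.09006 + 0.2863i)|0⟩ + (0.9099 - 0.2863i)|1⟩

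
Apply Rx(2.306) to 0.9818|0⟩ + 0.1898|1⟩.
(0.3984 - 0.1735i)|0⟩ + (0.07701 - 0.8974i)|1⟩

Rx(2.306) = [[cos(θ/2), −i·sin(θ/2)], [−i·sin(θ/2), cos(θ/2)]]; θ = 2.306, cos(θ/2) ≈ 0.405747, sin(θ/2) ≈ 0.913985.
With a = amp(|0⟩) = 0.9818 and b = amp(|1⟩) = 0.1898:
new amp(|0⟩) = (0.405747)·a + (-0.913985i)·b = (0.3984 - 0.1735i)
new amp(|1⟩) = (-0.913985i)·a + (0.405747)·b = (0.07701 - 0.8974i)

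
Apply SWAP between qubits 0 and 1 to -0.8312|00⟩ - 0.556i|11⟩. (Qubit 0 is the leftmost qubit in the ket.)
-0.8312|00⟩ - 0.556i|11⟩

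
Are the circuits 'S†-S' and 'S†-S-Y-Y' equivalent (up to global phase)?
Yes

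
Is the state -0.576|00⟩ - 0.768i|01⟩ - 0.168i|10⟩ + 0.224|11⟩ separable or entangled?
Separable

Writing the state as a|00⟩ + b|01⟩ + c|10⟩ + d|11⟩, it is a product state iff ad − bc = 0.
Here (a, b, c, d) = (-0.576, -0.768i, -0.168i, 0.224): ad − bc = (-0.576)(0.224) − (-0.768i)(-0.168i) = 0, so the state is separable.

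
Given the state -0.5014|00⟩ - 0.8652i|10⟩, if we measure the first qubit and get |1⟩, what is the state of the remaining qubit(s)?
-i|0⟩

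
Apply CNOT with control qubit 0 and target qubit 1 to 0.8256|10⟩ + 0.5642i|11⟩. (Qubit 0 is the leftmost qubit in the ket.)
0.5642i|10⟩ + 0.8256|11⟩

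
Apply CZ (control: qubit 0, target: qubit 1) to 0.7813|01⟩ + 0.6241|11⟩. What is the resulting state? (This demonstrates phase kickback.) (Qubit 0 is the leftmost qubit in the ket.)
0.7813|01⟩ - 0.6241|11⟩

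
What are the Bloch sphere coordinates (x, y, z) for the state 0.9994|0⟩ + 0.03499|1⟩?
(0.06994, 0, 0.9976)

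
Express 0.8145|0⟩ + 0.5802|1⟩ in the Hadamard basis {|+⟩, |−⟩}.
0.9862|+⟩ + 0.1657|−⟩

With |ψ⟩ = α|0⟩ + β|1⟩, the Hadamard-basis coefficients are ⟨+|ψ⟩ = (α + β)/√2 and ⟨−|ψ⟩ = (α − β)/√2.
Here α = 0.8145, β = 0.5802: (α + β)/√2 = 0.9862, (α − β)/√2 = 0.1657.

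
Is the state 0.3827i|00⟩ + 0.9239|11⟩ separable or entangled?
Entangled

Writing the state as a|00⟩ + b|01⟩ + c|10⟩ + d|11⟩, it is a product state iff ad − bc = 0.
Here (a, b, c, d) = (0.3827i, 0, 0, 0.9239): ad − bc = (0.3827i)(0.9239) − (0)(0) = 0.3536i ≠ 0, so the state is entangled.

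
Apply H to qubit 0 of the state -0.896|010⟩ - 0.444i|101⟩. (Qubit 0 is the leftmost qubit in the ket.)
-0.314i|001⟩ - 0.6336|010⟩ + 0.314i|101⟩ - 0.6336|110⟩

H on qubit 0 mixes each pair of kets that differ only in qubit 0: amplitudes (a, b) of (|…0…⟩, |…1…⟩) become ((a + b)/√2, (a − b)/√2). Kets absent from the input have amplitude 0.
(|001⟩, |101⟩): (a, b) = (0, -0.444i) → (-0.314i, 0.314i)
(|010⟩, |110⟩): (a, b) = (-0.896, 0) → (-0.6336, -0.6336)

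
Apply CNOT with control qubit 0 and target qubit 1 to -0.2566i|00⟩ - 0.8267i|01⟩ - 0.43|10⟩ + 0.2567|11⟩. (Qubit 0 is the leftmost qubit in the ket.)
-0.2566i|00⟩ - 0.8267i|01⟩ + 0.2567|10⟩ - 0.43|11⟩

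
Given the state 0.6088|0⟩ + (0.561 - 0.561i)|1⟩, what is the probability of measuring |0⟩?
0.3706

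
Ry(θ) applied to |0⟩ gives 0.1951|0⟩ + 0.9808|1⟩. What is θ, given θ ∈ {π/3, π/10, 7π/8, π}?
7π/8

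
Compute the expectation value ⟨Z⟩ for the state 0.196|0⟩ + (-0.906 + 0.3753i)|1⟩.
-0.9233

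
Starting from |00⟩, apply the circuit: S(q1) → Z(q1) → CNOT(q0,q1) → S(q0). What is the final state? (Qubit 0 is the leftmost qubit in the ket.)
|00⟩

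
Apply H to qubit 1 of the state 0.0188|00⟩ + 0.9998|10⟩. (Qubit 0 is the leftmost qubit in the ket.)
0.01329|00⟩ + 0.01329|01⟩ + 0.707|10⟩ + 0.707|11⟩

H on qubit 1 mixes each pair of kets that differ only in qubit 1: amplitudes (a, b) of (|…0…⟩, |…1…⟩) become ((a + b)/√2, (a − b)/√2). Kets absent from the input have amplitude 0.
(|00⟩, |01⟩): (a, b) = (0.0188, 0) → (0.01329, 0.01329)
(|10⟩, |11⟩): (a, b) = (0.9998, 0) → (0.707, 0.707)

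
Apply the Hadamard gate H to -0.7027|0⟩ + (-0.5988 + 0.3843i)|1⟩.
(-0.9203 + 0.2717i)|0⟩ + (-0.07347 - 0.2717i)|1⟩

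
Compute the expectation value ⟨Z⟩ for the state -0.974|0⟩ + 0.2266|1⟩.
0.8973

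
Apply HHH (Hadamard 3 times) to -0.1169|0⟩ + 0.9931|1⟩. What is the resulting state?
0.6196|0⟩ - 0.7849|1⟩

H² = I, so H^3 = H: a single Hadamard. With (a, b) = (-0.1169, 0.9931), H gives ((a + b)/√2, (a − b)/√2) = (0.6196, -0.7849).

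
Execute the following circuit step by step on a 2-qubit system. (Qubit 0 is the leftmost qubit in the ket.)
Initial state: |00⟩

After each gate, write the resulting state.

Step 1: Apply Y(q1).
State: i|01⟩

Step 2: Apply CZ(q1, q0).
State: i|01⟩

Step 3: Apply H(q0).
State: (1/√2)i|01⟩ + (1/√2)i|11⟩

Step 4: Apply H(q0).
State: i|01⟩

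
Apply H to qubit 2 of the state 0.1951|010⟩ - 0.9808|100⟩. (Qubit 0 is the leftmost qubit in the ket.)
0.138|010⟩ + 0.138|011⟩ - 0.6935|100⟩ - 0.6935|101⟩

H on qubit 2 mixes each pair of kets that differ only in qubit 2: amplitudes (a, b) of (|…0…⟩, |…1…⟩) become ((a + b)/√2, (a − b)/√2). Kets absent from the input have amplitude 0.
(|010⟩, |011⟩): (a, b) = (0.1951, 0) → (0.138, 0.138)
(|100⟩, |101⟩): (a, b) = (-0.9808, 0) → (-0.6935, -0.6935)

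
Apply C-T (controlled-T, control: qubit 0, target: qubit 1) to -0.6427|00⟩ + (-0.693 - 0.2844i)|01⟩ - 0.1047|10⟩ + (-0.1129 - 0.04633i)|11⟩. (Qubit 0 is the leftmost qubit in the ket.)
-0.6427|00⟩ + (-0.693 - 0.2844i)|01⟩ - 0.1047|10⟩ + (-0.04707 - 0.1126i)|11⟩

C-T leaves the control-|0⟩ kets |00⟩, |01⟩ unchanged and applies T to qubit 1 on the control-|1⟩ pair (|10⟩, |11⟩).
T = [[1, 0], [0, (1/√2 + (1/√2)i)]].
With a = amp(|10⟩) = -0.1047 and b = amp(|11⟩) = (-0.1129 - 0.04633i):
new amp(|10⟩) = (1)·a = -0.1047
new amp(|11⟩) = (1/√2 + (1/√2)i)·b = (-0.04707 - 0.1126i)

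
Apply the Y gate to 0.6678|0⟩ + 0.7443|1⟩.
-0.7443i|0⟩ + 0.6678i|1⟩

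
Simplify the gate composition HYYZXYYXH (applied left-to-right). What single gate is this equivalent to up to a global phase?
X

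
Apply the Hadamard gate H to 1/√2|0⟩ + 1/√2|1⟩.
|0⟩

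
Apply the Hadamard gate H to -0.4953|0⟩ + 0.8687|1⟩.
0.264|0⟩ - 0.9645|1⟩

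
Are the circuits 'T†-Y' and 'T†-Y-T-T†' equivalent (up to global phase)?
Yes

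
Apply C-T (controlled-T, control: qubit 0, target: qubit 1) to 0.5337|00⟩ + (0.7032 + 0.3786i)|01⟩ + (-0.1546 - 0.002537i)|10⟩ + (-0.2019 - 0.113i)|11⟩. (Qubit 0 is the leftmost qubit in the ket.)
0.5337|00⟩ + (0.7032 + 0.3786i)|01⟩ + (-0.1546 - 0.002537i)|10⟩ + (-0.06286 - 0.2227i)|11⟩

C-T leaves the control-|0⟩ kets |00⟩, |01⟩ unchanged and applies T to qubit 1 on the control-|1⟩ pair (|10⟩, |11⟩).
T = [[1, 0], [0, (1/√2 + (1/√2)i)]].
With a = amp(|10⟩) = (-0.1546 - 0.002537i) and b = amp(|11⟩) = (-0.2019 - 0.113i):
new amp(|10⟩) = (1)·a = (-0.1546 - 0.002537i)
new amp(|11⟩) = (1/√2 + (1/√2)i)·b = (-0.06286 - 0.2227i)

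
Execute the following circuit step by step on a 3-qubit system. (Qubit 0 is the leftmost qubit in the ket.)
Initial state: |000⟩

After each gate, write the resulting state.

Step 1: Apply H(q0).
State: 1/√2|000⟩ + 1/√2|100⟩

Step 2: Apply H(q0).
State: |000⟩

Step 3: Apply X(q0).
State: |100⟩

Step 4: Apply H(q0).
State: 1/√2|000⟩ - 1/√2|100⟩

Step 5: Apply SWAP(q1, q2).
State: 1/√2|000⟩ - 1/√2|100⟩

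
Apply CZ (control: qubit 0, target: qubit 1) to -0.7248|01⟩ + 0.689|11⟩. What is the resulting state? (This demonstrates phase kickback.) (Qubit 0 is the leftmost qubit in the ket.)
-0.7248|01⟩ - 0.689|11⟩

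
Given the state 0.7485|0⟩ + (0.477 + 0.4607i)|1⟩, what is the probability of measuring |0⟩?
0.5603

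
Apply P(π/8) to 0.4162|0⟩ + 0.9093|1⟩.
0.4162|0⟩ + (0.8401 + 0.348i)|1⟩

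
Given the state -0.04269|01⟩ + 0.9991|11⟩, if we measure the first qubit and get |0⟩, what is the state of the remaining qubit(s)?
-|1⟩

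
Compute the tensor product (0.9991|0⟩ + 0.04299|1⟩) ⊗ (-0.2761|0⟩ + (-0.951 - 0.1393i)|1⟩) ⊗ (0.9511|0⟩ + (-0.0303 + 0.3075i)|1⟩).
-0.2624|000⟩ + (0.008358 - 0.08482i)|001⟩ + (-0.9037 - 0.1324i)|010⟩ + (0.07159 - 0.288i)|011⟩ - 0.01129|100⟩ + (0.0003596 - 0.00365i)|101⟩ + (-0.03888 - 0.005696i)|110⟩ + (0.00308 - 0.01239i)|111⟩

amp(|b₁b₂…⟩) = product of the factor amplitudes for bits b₁, b₂, …; only kets whose every factor amplitude is nonzero survive.
|000⟩: (0.9991)(-0.2761)(0.9511) = -0.2624
|001⟩: (0.9991)(-0.2761)(-0.0303 + 0.3075i) = (0.008358 - 0.08482i)
|010⟩: (0.9991)(-0.951 - 0.1393i)(0.9511) = (-0.9037 - 0.1324i)
|011⟩: (0.9991)(-0.951 - 0.1393i)(-0.0303 + 0.3075i) = (0.07159 - 0.288i)
|100⟩: (0.04299)(-0.2761)(0.9511) = -0.01129
|101⟩: (0.04299)(-0.2761)(-0.0303 + 0.3075i) = (0.0003596 - 0.00365i)
|110⟩: (0.04299)(-0.951 - 0.1393i)(0.9511) = (-0.03888 - 0.005696i)
|111⟩: (0.04299)(-0.951 - 0.1393i)(-0.0303 + 0.3075i) = (0.00308 - 0.01239i)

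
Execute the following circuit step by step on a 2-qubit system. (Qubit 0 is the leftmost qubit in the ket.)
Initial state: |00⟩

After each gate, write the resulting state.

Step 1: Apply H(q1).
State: 1/√2|00⟩ + 1/√2|01⟩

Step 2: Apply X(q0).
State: 1/√2|10⟩ + 1/√2|11⟩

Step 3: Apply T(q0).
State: (1/2 + (1/2)i)|10⟩ + (1/2 + (1/2)i)|11⟩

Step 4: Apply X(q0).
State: (1/2 + (1/2)i)|00⟩ + (1/2 + (1/2)i)|01⟩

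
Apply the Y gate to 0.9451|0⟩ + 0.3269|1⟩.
-0.3269i|0⟩ + 0.9451i|1⟩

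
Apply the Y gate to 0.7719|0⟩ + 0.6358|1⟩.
-0.6358i|0⟩ + 0.7719i|1⟩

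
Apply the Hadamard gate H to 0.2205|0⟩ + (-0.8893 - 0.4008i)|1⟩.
(-0.4729 - 0.2834i)|0⟩ + (0.7847 + 0.2834i)|1⟩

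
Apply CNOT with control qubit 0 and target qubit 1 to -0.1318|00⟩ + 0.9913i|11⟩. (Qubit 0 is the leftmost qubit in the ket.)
-0.1318|00⟩ + 0.9913i|10⟩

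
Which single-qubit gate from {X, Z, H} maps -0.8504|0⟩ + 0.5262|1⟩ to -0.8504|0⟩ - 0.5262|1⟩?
Z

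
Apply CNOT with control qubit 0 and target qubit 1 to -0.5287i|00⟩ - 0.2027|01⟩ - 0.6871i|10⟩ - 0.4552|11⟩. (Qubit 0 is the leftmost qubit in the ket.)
-0.5287i|00⟩ - 0.2027|01⟩ - 0.4552|10⟩ - 0.6871i|11⟩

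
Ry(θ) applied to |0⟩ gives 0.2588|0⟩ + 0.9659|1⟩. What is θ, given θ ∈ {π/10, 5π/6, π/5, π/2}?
5π/6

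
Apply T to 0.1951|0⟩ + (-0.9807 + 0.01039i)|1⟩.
0.1951|0⟩ + (-0.7008 - 0.6861i)|1⟩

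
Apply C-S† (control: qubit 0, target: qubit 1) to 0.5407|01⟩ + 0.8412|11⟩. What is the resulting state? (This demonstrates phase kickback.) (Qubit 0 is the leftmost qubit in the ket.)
0.5407|01⟩ - 0.8412i|11⟩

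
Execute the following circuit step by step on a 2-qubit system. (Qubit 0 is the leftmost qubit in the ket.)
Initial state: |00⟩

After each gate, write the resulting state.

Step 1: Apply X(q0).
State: |10⟩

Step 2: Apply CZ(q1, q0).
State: |10⟩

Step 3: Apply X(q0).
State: |00⟩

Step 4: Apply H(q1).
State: 1/√2|00⟩ + 1/√2|01⟩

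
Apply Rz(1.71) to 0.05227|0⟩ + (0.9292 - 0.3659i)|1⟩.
(0.0343 - 0.03944i)|0⟩ + (0.8859 + 0.461i)|1⟩

Rz(1.71) = [[e^(−iθ/2), 0], [0, e^(iθ/2)]] with e^(±iθ/2) = cos(θ/2) ± i·sin(θ/2); θ = 1.71, cos(θ/2) ≈ 0.656219, sin(θ/2) ≈ 0.754571.
With a = amp(|0⟩) = 0.05227 and b = amp(|1⟩) = (0.9292 - 0.3659i):
new amp(|0⟩) = (0.656219 - 0.754571i)·a = (0.0343 - 0.03944i)
new amp(|1⟩) = (0.656219 + 0.754571i)·b = (0.8859 + 0.461i)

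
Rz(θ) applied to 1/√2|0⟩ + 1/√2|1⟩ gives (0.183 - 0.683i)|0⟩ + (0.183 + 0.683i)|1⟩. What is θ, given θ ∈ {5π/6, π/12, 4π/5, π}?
5π/6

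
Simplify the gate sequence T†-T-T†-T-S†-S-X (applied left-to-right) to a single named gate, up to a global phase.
X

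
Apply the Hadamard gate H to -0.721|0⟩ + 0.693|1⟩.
-0.0198|0⟩ - 0.9998|1⟩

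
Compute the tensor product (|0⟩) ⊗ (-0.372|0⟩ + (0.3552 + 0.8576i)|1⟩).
-0.372|00⟩ + (0.3552 + 0.8576i)|01⟩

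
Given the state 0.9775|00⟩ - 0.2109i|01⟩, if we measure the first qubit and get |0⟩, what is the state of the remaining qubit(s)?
0.9775|0⟩ - 0.2109i|1⟩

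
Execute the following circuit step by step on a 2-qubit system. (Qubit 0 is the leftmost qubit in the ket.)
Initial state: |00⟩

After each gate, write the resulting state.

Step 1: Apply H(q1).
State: 1/√2|00⟩ + 1/√2|01⟩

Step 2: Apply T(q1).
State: 1/√2|00⟩ + (1/2 + (1/2)i)|01⟩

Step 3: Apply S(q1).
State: 1/√2|00⟩ + (-1/2 + (1/2)i)|01⟩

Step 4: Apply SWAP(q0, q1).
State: 1/√2|00⟩ + (-1/2 + (1/2)i)|10⟩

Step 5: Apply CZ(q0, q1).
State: 1/√2|00⟩ + (-1/2 + (1/2)i)|10⟩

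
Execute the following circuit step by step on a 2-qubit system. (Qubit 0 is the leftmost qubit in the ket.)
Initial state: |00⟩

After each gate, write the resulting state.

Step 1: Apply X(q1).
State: |01⟩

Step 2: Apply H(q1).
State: 1/√2|00⟩ - 1/√2|01⟩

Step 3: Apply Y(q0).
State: (1/√2)i|10⟩ - (1/√2)i|11⟩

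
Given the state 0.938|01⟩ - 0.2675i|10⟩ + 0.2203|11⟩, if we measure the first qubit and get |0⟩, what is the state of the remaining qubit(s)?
|1⟩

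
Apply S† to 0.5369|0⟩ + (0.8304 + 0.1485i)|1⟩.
0.5369|0⟩ + (0.1485 - 0.8304i)|1⟩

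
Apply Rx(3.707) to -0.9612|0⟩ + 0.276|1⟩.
(0.2681 - 0.265i)|0⟩ + (-0.07699 + 0.923i)|1⟩

Rx(3.707) = [[cos(θ/2), −i·sin(θ/2)], [−i·sin(θ/2), cos(θ/2)]]; θ = 3.707, cos(θ/2) ≈ -0.278953, sin(θ/2) ≈ 0.960305.
With a = amp(|0⟩) = -0.9612 and b = amp(|1⟩) = 0.276:
new amp(|0⟩) = (-0.278953)·a + (-0.960305i)·b = (0.2681 - 0.265i)
new amp(|1⟩) = (-0.960305i)·a + (-0.278953)·b = (-0.07699 + 0.923i)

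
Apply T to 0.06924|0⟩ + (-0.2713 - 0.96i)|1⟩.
0.06924|0⟩ + (0.487 - 0.8707i)|1⟩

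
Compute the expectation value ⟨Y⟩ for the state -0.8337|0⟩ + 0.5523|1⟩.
0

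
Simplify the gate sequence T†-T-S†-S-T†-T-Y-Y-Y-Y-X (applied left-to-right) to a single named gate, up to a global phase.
X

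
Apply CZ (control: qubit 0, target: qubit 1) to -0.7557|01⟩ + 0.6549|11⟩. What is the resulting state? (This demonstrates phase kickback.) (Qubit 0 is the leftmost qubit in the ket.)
-0.7557|01⟩ - 0.6549|11⟩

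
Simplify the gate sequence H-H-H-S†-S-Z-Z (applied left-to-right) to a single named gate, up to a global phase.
H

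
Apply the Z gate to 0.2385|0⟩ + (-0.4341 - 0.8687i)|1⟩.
0.2385|0⟩ + (0.4341 + 0.8687i)|1⟩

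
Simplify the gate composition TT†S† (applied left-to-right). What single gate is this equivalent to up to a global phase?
S†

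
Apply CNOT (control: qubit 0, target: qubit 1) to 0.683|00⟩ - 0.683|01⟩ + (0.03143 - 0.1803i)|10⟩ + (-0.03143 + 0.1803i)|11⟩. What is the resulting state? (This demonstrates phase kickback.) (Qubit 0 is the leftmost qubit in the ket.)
0.683|00⟩ - 0.683|01⟩ + (-0.03143 + 0.1803i)|10⟩ + (0.03143 - 0.1803i)|11⟩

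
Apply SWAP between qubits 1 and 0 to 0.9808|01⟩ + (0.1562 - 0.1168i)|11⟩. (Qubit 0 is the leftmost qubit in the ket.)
0.9808|10⟩ + (0.1562 - 0.1168i)|11⟩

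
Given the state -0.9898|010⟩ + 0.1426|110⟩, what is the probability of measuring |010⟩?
0.9797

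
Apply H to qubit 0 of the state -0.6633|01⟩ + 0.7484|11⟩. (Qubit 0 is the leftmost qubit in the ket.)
0.06017|01⟩ - 0.9982|11⟩

H on qubit 0 mixes each pair of kets that differ only in qubit 0: amplitudes (a, b) of (|…0…⟩, |…1…⟩) become ((a + b)/√2, (a − b)/√2). Kets absent from the input have amplitude 0.
(|01⟩, |11⟩): (a, b) = (-0.6633, 0.7484) → (0.06017, -0.9982)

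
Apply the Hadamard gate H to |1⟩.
1/√2|0⟩ - 1/√2|1⟩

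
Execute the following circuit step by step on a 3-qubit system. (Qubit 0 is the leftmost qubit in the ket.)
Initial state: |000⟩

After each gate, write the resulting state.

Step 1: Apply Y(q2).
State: i|001⟩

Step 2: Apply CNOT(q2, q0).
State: i|101⟩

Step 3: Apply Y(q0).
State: |001⟩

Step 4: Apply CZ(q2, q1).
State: |001⟩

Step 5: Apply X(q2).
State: |000⟩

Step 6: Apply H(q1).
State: 1/√2|000⟩ + 1/√2|010⟩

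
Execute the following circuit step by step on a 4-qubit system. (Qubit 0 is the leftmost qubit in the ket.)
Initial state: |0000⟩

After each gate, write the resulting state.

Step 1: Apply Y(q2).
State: i|0010⟩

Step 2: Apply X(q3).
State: i|0011⟩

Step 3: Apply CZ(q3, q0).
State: i|0011⟩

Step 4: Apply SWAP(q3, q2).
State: i|0011⟩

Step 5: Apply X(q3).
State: i|0010⟩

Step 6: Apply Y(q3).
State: -|0011⟩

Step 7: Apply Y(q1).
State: -i|0111⟩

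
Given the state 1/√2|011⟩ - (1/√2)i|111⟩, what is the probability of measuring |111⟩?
1/2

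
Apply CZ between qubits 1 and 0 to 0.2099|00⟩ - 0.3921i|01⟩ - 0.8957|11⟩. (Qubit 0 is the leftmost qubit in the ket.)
0.2099|00⟩ - 0.3921i|01⟩ + 0.8957|11⟩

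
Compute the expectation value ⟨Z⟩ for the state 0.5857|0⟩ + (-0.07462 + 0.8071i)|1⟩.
-0.3139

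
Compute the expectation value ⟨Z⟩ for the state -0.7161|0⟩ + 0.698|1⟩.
0.0256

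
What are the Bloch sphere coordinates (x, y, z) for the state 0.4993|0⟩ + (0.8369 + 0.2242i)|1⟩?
(0.8357, 0.2239, -0.5014)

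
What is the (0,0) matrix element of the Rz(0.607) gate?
(0.9543 - 0.2989i)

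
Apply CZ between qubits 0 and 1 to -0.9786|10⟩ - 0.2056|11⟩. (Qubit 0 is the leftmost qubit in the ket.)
-0.9786|10⟩ + 0.2056|11⟩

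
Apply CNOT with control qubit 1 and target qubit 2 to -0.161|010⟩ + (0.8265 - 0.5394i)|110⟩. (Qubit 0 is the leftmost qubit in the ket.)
-0.161|011⟩ + (0.8265 - 0.5394i)|111⟩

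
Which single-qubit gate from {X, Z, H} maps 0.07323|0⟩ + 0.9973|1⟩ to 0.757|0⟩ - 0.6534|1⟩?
H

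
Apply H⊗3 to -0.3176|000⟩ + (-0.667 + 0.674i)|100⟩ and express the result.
(-0.3481 + 0.2383i)|000⟩ + (-0.3481 + 0.2383i)|001⟩ + (-0.3481 + 0.2383i)|010⟩ + (-0.3481 + 0.2383i)|011⟩ + (0.1235 - 0.2383i)|100⟩ + (0.1235 - 0.2383i)|101⟩ + (0.1235 - 0.2383i)|110⟩ + (0.1235 - 0.2383i)|111⟩

H⊗3 gives amp(|y⟩) = (1/2√2) Σ_x (−1)^(x·y) amp(|x⟩), where x·y is the number of positions in which both x and y have a 1.
|000⟩: (-0.3176 + (-0.667 + 0.674i))/(2√2) = (-0.3481 + 0.2383i)
|001⟩: (-0.3176 + (-0.667 + 0.674i))/(2√2) = (-0.3481 + 0.2383i)
|010⟩: (-0.3176 + (-0.667 + 0.674i))/(2√2) = (-0.3481 + 0.2383i)
|011⟩: (-0.3176 + (-0.667 + 0.674i))/(2√2) = (-0.3481 + 0.2383i)
|100⟩: (-0.3176 - (-0.667 + 0.674i))/(2√2) = (0.1235 - 0.2383i)
|101⟩: (-0.3176 - (-0.667 + 0.674i))/(2√2) = (0.1235 - 0.2383i)
|110⟩: (-0.3176 - (-0.667 + 0.674i))/(2√2) = (0.1235 - 0.2383i)
|111⟩: (-0.3176 - (-0.667 + 0.674i))/(2√2) = (0.1235 - 0.2383i)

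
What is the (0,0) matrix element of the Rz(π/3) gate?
(0.866 - (1/2)i)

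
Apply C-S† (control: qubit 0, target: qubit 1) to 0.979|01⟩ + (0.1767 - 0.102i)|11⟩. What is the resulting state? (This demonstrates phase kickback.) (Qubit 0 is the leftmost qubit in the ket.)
0.979|01⟩ + (-0.102 - 0.1767i)|11⟩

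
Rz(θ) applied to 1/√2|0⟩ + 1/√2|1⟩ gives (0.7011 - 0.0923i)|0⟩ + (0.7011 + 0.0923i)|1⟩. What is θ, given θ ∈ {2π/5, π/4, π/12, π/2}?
π/12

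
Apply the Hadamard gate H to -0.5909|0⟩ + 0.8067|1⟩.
0.1526|0⟩ - 0.9883|1⟩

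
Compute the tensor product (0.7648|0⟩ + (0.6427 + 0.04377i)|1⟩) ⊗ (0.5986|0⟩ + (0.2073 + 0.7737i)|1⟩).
0.4578|00⟩ + (0.1585 + 0.5917i)|01⟩ + (0.3847 + 0.0262i)|10⟩ + (0.09937 + 0.5063i)|11⟩

amp(|b₁b₂…⟩) = product of the factor amplitudes for bits b₁, b₂, …; only kets whose every factor amplitude is nonzero survive.
|00⟩: (0.7648)(0.5986) = 0.4578
|01⟩: (0.7648)(0.2073 + 0.7737i) = (0.1585 + 0.5917i)
|10⟩: (0.6427 + 0.04377i)(0.5986) = (0.3847 + 0.0262i)
|11⟩: (0.6427 + 0.04377i)(0.2073 + 0.7737i) = (0.09937 + 0.5063i)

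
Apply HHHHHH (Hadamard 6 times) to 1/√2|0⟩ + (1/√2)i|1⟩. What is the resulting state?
1/√2|0⟩ + (1/√2)i|1⟩

H² = I, so an even number of Hadamards cancels: H^6 = I and the state is unchanged.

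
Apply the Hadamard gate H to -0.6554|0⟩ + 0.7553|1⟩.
0.07064|0⟩ - 0.9975|1⟩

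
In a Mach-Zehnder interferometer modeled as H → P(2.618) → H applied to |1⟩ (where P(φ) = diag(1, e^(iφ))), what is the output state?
(0.933 - 0.25i)|0⟩ + (0.06699 + 0.25i)|1⟩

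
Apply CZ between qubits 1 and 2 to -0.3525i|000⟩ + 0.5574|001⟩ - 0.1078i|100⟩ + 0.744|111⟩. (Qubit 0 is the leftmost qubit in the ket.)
-0.3525i|000⟩ + 0.5574|001⟩ - 0.1078i|100⟩ - 0.744|111⟩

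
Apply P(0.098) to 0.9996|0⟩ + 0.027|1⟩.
0.9996|0⟩ + (0.02687 + 0.002642i)|1⟩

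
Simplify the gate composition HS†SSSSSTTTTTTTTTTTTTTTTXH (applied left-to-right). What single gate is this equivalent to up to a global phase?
Z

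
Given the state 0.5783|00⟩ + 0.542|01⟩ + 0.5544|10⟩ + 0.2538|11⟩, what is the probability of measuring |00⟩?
0.3344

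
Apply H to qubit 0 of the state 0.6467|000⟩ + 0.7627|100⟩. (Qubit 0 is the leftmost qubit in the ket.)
0.9966|000⟩ - 0.08202|100⟩

H on qubit 0 mixes each pair of kets that differ only in qubit 0: amplitudes (a, b) of (|…0…⟩, |…1…⟩) become ((a + b)/√2, (a − b)/√2). Kets absent from the input have amplitude 0.
(|000⟩, |100⟩): (a, b) = (0.6467, 0.7627) → (0.9966, -0.08202)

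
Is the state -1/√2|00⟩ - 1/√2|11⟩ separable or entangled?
Entangled

Writing the state as a|00⟩ + b|01⟩ + c|10⟩ + d|11⟩, it is a product state iff ad − bc = 0.
Here (a, b, c, d) = (-1/√2, 0, 0, -1/√2): ad − bc = (-1/√2)(-1/√2) − (0)(0) = 1/2 ≠ 0, so the state is entangled.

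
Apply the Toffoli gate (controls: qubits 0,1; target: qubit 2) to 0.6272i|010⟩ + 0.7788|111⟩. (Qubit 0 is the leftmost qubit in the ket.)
0.6272i|010⟩ + 0.7788|110⟩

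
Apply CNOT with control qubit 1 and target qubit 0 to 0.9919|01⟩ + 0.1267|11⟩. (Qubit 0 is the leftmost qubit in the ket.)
0.1267|01⟩ + 0.9919|11⟩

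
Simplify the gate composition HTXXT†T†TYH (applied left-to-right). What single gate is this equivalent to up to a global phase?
Y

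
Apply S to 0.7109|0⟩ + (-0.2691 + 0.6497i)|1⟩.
0.7109|0⟩ + (-0.6497 - 0.2691i)|1⟩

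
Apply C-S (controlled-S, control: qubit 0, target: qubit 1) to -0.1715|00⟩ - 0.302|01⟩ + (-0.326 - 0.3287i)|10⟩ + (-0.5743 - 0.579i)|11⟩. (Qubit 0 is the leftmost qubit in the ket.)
-0.1715|00⟩ - 0.302|01⟩ + (-0.326 - 0.3287i)|10⟩ + (0.579 - 0.5743i)|11⟩

C-S leaves the control-|0⟩ kets |00⟩, |01⟩ unchanged and applies S to qubit 1 on the control-|1⟩ pair (|10⟩, |11⟩).
S = [[1, 0], [0, i]].
With a = amp(|10⟩) = (-0.326 - 0.3287i) and b = amp(|11⟩) = (-0.5743 - 0.579i):
new amp(|10⟩) = (1)·a = (-0.326 - 0.3287i)
new amp(|11⟩) = (i)·b = (0.579 - 0.5743i)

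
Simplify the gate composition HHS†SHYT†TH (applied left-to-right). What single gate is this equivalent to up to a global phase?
Y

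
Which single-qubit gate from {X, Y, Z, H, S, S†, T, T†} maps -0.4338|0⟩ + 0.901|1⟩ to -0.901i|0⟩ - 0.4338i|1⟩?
Y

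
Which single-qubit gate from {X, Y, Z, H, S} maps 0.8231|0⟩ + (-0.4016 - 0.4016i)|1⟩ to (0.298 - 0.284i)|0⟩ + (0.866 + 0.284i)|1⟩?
H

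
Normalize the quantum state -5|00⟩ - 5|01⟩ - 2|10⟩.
-0.6804|00⟩ - 0.6804|01⟩ - 0.2722|10⟩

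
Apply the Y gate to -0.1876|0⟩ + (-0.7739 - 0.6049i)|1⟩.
(-0.6049 + 0.7739i)|0⟩ - 0.1876i|1⟩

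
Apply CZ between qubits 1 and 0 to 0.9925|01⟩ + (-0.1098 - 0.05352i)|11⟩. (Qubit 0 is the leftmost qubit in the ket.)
0.9925|01⟩ + (0.1098 + 0.05352i)|11⟩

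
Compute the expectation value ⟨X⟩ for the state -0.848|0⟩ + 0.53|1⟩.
-0.8989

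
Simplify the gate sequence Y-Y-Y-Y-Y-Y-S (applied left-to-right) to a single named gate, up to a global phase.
S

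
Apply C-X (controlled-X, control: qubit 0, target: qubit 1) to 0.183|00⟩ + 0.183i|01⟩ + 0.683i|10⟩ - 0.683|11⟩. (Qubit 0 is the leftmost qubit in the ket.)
0.183|00⟩ + 0.183i|01⟩ - 0.683|10⟩ + 0.683i|11⟩

C-X leaves the control-|0⟩ kets |00⟩, |01⟩ unchanged and applies X to qubit 1 on the control-|1⟩ pair (|10⟩, |11⟩).
X = [[0, 1], [1, 0]].
With a = amp(|10⟩) = 0.683i and b = amp(|11⟩) = -0.683:
new amp(|10⟩) = (1)·b = -0.683
new amp(|11⟩) = (1)·a = 0.683i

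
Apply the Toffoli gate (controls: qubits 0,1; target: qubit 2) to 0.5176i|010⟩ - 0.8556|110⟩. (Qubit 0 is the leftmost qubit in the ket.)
0.5176i|010⟩ - 0.8556|111⟩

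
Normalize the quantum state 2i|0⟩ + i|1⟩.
0.8944i|0⟩ + (1/√5)i|1⟩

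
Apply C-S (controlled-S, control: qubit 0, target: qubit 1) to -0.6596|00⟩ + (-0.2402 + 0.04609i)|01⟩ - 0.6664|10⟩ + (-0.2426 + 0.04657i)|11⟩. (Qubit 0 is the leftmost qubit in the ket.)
-0.6596|00⟩ + (-0.2402 + 0.04609i)|01⟩ - 0.6664|10⟩ + (-0.04657 - 0.2426i)|11⟩

C-S leaves the control-|0⟩ kets |00⟩, |01⟩ unchanged and applies S to qubit 1 on the control-|1⟩ pair (|10⟩, |11⟩).
S = [[1, 0], [0, i]].
With a = amp(|10⟩) = -0.6664 and b = amp(|11⟩) = (-0.2426 + 0.04657i):
new amp(|10⟩) = (1)·a = -0.6664
new amp(|11⟩) = (i)·b = (-0.04657 - 0.2426i)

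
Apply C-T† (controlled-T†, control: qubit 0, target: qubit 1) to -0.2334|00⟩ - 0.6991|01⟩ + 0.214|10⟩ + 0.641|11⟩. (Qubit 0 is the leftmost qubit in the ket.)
-0.2334|00⟩ - 0.6991|01⟩ + 0.214|10⟩ + (0.4533 - 0.4533i)|11⟩

C-T† leaves the control-|0⟩ kets |00⟩, |01⟩ unchanged and applies T† to qubit 1 on the control-|1⟩ pair (|10⟩, |11⟩).
T† = [[1, 0], [0, (1/√2 - (1/√2)i)]].
With a = amp(|10⟩) = 0.214 and b = amp(|11⟩) = 0.641:
new amp(|10⟩) = (1)·a = 0.214
new amp(|11⟩) = (1/√2 - (1/√2)i)·b = (0.4533 - 0.4533i)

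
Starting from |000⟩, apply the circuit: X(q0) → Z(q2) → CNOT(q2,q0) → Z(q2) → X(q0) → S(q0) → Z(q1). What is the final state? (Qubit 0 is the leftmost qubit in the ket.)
|000⟩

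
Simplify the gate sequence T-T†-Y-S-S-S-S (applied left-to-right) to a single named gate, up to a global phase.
Y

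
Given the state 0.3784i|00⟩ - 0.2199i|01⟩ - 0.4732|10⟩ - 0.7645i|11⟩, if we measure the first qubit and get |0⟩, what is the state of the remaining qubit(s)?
0.8646i|0⟩ - 0.5024i|1⟩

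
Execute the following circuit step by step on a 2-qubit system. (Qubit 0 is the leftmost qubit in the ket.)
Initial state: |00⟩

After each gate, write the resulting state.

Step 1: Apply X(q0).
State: |10⟩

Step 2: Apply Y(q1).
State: i|11⟩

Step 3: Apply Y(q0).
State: |01⟩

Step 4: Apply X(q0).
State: |11⟩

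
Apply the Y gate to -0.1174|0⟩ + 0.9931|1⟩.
-0.9931i|0⟩ - 0.1174i|1⟩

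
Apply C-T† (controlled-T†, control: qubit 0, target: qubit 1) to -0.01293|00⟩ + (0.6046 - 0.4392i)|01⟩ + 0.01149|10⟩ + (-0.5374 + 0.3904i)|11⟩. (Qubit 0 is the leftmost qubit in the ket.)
-0.01293|00⟩ + (0.6046 - 0.4392i)|01⟩ + 0.01149|10⟩ + (-0.1039 + 0.6561i)|11⟩

C-T† leaves the control-|0⟩ kets |00⟩, |01⟩ unchanged and applies T† to qubit 1 on the control-|1⟩ pair (|10⟩, |11⟩).
T† = [[1, 0], [0, (1/√2 - (1/√2)i)]].
With a = amp(|10⟩) = 0.01149 and b = amp(|11⟩) = (-0.5374 + 0.3904i):
new amp(|10⟩) = (1)·a = 0.01149
new amp(|11⟩) = (1/√2 - (1/√2)i)·b = (-0.1039 + 0.6561i)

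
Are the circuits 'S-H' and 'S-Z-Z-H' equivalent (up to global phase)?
Yes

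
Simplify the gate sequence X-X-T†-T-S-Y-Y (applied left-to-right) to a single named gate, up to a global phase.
S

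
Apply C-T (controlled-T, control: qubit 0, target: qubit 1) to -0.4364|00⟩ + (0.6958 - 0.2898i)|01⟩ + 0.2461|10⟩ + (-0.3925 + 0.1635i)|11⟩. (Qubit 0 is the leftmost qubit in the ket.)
-0.4364|00⟩ + (0.6958 - 0.2898i)|01⟩ + 0.2461|10⟩ + (-0.3932 - 0.1619i)|11⟩

C-T leaves the control-|0⟩ kets |00⟩, |01⟩ unchanged and applies T to qubit 1 on the control-|1⟩ pair (|10⟩, |11⟩).
T = [[1, 0], [0, (1/√2 + (1/√2)i)]].
With a = amp(|10⟩) = 0.2461 and b = amp(|11⟩) = (-0.3925 + 0.1635i):
new amp(|10⟩) = (1)·a = 0.2461
new amp(|11⟩) = (1/√2 + (1/√2)i)·b = (-0.3932 - 0.1619i)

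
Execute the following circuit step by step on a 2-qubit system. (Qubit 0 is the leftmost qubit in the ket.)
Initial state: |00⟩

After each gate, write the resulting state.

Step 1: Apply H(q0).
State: 1/√2|00⟩ + 1/√2|10⟩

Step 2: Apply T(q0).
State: 1/√2|00⟩ + (1/2 + (1/2)i)|10⟩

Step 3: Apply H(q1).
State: 1/2|00⟩ + 1/2|01⟩ + (1/√8 + (1/√8)i)|10⟩ + (1/√8 + (1/√8)i)|11⟩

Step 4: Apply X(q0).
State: (1/√8 + (1/√8)i)|00⟩ + (1/√8 + (1/√8)i)|01⟩ + 1/2|10⟩ + 1/2|11⟩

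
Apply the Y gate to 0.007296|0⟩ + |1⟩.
-i|0⟩ + 0.007296i|1⟩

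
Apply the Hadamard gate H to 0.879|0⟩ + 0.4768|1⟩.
0.9587|0⟩ + 0.2844|1⟩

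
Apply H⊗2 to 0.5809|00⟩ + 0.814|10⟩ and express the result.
0.6975|00⟩ + 0.6975|01⟩ - 0.1166|10⟩ - 0.1166|11⟩

H⊗2 gives amp(|y⟩) = (1/2) Σ_x (−1)^(x·y) amp(|x⟩), where x·y is the number of positions in which both x and y have a 1.
|00⟩: (0.5809 + 0.814)/2 = 0.6975
|01⟩: (0.5809 + 0.814)/2 = 0.6975
|10⟩: (0.5809 - 0.814)/2 = -0.1166
|11⟩: (0.5809 - 0.814)/2 = -0.1166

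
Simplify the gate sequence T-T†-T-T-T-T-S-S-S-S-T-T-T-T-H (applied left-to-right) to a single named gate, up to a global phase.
H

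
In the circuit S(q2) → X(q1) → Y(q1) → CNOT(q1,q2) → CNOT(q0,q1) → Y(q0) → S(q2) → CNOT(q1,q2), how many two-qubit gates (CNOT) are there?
3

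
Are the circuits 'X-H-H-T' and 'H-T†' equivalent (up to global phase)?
No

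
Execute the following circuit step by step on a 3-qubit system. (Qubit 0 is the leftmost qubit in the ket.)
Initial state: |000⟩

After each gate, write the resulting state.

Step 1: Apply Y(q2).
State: i|001⟩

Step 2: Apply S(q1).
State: i|001⟩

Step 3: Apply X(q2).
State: i|000⟩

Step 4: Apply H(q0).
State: (1/√2)i|000⟩ + (1/√2)i|100⟩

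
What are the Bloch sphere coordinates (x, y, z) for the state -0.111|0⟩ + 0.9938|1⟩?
(-0.2206, 0, -0.9753)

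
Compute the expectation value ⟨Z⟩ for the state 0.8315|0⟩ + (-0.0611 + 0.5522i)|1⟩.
0.3827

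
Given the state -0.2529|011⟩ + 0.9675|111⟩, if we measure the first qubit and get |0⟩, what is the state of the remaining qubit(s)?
-|11⟩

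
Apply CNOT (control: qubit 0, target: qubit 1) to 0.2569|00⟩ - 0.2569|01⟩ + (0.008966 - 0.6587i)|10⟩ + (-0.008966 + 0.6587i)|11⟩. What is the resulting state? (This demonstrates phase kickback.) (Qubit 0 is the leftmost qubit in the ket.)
0.2569|00⟩ - 0.2569|01⟩ + (-0.008966 + 0.6587i)|10⟩ + (0.008966 - 0.6587i)|11⟩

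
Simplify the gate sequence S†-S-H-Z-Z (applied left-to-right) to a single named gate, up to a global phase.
H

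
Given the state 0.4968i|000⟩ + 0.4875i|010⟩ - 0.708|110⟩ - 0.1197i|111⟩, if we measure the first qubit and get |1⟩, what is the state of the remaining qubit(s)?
-0.986|10⟩ - 0.1667i|11⟩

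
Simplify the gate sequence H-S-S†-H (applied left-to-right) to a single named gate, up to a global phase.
I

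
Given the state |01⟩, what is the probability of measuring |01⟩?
1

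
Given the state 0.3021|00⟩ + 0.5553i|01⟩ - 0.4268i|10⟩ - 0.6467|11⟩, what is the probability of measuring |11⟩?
0.4182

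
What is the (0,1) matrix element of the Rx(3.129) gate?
-i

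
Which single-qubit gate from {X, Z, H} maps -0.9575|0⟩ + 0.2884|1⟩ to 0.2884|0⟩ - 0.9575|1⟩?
X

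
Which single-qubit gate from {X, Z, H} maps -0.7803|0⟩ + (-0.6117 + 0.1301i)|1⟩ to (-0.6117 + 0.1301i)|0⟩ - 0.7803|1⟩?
X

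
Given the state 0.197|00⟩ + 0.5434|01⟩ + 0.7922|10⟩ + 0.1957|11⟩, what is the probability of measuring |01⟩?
0.2953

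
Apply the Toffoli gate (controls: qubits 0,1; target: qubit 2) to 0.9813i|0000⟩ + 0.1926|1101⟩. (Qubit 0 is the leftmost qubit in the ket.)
0.9813i|0000⟩ + 0.1926|1111⟩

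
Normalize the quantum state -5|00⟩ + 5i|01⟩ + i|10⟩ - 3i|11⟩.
-0.6455|00⟩ + 0.6455i|01⟩ + 0.1291i|10⟩ - 0.3873i|11⟩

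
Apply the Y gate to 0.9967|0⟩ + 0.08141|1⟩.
-0.08141i|0⟩ + 0.9967i|1⟩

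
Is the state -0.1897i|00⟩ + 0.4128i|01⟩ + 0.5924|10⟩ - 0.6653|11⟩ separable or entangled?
Entangled

Writing the state as a|00⟩ + b|01⟩ + c|10⟩ + d|11⟩, it is a product state iff ad − bc = 0.
Here (a, b, c, d) = (-0.1897i, 0.4128i, 0.5924, -0.6653): ad − bc = (-0.1897i)(-0.6653) − (0.4128i)(0.5924) = -0.1183i ≠ 0, so the state is entangled.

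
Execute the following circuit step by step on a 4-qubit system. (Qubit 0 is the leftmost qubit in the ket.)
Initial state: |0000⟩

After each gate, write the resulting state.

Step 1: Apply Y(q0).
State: i|1000⟩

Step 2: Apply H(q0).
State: (1/√2)i|0000⟩ - (1/√2)i|1000⟩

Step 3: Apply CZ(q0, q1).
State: (1/√2)i|0000⟩ - (1/√2)i|1000⟩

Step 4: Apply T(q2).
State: (1/√2)i|0000⟩ - (1/√2)i|1000⟩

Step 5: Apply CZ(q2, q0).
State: (1/√2)i|0000⟩ - (1/√2)i|1000⟩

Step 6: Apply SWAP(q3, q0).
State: (1/√2)i|0000⟩ - (1/√2)i|0001⟩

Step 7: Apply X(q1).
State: (1/√2)i|0100⟩ - (1/√2)i|0101⟩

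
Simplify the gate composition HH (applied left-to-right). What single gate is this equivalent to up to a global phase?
I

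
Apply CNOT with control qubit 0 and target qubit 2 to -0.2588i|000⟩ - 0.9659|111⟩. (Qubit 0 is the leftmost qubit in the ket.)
-0.2588i|000⟩ - 0.9659|110⟩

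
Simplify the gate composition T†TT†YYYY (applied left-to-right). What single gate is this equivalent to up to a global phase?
T†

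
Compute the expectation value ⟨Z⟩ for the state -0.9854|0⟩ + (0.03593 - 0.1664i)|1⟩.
0.942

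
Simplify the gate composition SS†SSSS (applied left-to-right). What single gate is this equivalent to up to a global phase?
I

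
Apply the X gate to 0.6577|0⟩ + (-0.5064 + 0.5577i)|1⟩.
(-0.5064 + 0.5577i)|0⟩ + 0.6577|1⟩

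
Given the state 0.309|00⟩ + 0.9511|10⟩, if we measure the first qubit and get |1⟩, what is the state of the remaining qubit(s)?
|0⟩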